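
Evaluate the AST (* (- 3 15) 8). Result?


Evaluate inner: (- 3 15) = -12
Evaluate root: (* -12 8) = -96
Result: -96


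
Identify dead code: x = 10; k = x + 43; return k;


x is read by k's definition; k is returned
No dead code


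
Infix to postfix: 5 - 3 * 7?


* has higher precedence, evaluate 3*7 first
Postfix: 5 3 7 * -


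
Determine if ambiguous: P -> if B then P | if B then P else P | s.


dangling else: 'if B then if B then s else s' parses two ways
Ambiguous


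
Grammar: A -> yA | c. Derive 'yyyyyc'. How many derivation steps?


Derivation: A => yA => yyA => yyyA => yyyyA => yyyyyA => yyyyyc
Steps: 6


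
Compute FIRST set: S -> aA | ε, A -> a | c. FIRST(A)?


Per alternative of A: FIRST(a) = {a}; FIRST(c) = {c}
FIRST(A) = {a, c}


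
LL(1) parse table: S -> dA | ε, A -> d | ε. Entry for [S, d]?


For [S, d]: 'd' ∈ FIRST(dA)
Entry: S -> dA


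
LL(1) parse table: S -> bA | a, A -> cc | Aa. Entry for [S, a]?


For [S, a]: 'a' ∈ FIRST(a)
Entry: S -> a


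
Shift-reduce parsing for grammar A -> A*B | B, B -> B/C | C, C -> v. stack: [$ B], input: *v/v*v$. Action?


lookahead ∉ {/} so B won't extend; reduce A -> B
Action: reduce (A -> B)


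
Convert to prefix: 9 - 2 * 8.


'*' binds tighter: tree is (- 9 (* 2 8))
Prefix: - 9 * 2 8


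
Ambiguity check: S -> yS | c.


right-linear, alternatives start with distinct terminals 'y' vs 'c': unique leftmost derivation
Unambiguous


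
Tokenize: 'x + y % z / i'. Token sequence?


Scan left to right, longest-match per lexeme
Tokens: ID(x), OP(+), ID(y), OP(%), ID(z), OP(/), ID(i)


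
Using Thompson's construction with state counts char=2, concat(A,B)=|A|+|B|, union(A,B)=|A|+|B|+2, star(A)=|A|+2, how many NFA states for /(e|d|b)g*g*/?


Syntax tree has 5 char leaf(s), 2 union(s), 2 star(s)
chars contribute 5×2 = 10; each union adds +2; each star adds +2
Total: 10 + 4 + 4 = 18 states


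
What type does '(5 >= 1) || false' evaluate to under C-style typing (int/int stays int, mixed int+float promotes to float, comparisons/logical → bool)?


Operand types: bool || bool
Rule: logical operators take bool operands and yield bool
Result type: bool


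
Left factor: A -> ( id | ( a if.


Common prefix: '('
Factored: A -> ( A', A' -> id | a if


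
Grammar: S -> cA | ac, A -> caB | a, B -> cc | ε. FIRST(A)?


Per alternative of A: FIRST(caB) = {c}; FIRST(a) = {a}
FIRST(A) = {a, c}


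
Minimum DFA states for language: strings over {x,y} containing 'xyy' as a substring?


KMP-style automaton: 3 progress states + 1 absorbing accept = 4
Minimal DFA: 4 states


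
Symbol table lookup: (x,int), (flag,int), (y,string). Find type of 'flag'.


Lookup 'flag' → type int


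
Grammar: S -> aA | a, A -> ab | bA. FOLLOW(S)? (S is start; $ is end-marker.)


$ ∈ FOLLOW(S). For each A -> αBβ: add FIRST(β)\{ε} to FOLLOW(B); if β nullable, add FOLLOW(A).
FOLLOW(S) = {$}


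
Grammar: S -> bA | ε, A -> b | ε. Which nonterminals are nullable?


A nonterminal is nullable iff some alternative derives ε (directly, or every symbol in it is nullable)
Nullable: {A, S}


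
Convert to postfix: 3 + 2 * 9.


* has higher precedence, evaluate 2*9 first
Postfix: 3 2 9 * +


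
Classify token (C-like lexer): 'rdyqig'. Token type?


Pattern: letter/underscore followed by alphanumerics, not a keyword
Type: IDENTIFIER


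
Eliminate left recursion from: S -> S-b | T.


Left-recursive alternatives: S-b; non-recursive: T
Introduce S': S -> TS', S' -> -bS' | ε


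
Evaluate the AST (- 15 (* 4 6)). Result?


Evaluate inner: (* 4 6) = 24
Evaluate root: (- 15 24) = -9
Result: -9


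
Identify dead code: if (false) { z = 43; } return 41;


condition is constant false, so the whole block is unreachable
Dead: 'if (false) { z = 43; }'


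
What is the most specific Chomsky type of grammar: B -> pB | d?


Right-linear: every RHS is a terminal or a terminal followed by one nonterminal
Classification: Type 3 (Regular)


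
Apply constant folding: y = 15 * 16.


15 * 16 = 240 at compile time
Optimized: y = 240


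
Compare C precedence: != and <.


'<' is relational (level 7); '!=' is equality (level 6)
Higher level binds tighter
'<' has higher precedence than '!='


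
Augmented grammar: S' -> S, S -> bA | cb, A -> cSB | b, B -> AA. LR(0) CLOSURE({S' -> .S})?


Start: S' -> .S
For each item with dot before a nonterminal B, add B -> .γ for every B-production
Closure: [S' -> .S, S -> .bA, S -> .cb]


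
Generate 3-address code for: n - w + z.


Break into single-operator statements:
t1 = n - w
t2 = t1 + z


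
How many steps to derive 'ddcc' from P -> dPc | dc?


Derivation: P => dPc => ddcc
Steps: 2


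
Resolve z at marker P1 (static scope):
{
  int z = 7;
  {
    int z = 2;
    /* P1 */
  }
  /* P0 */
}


z declared in the same block as P1
z = 2


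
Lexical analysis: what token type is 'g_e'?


Pattern: letter/underscore followed by alphanumerics, not a keyword
Type: IDENTIFIER


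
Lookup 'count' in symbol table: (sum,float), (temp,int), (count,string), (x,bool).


Lookup 'count' → type string


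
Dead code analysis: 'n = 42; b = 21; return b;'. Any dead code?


n is assigned but never read
Dead: 'n = 42'


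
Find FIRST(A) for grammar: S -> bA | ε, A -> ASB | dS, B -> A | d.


Per alternative of A: FIRST(ASB) = {d}; FIRST(dS) = {d}
FIRST(A) = {d}


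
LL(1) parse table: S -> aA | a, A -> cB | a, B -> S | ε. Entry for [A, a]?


For [A, a]: 'a' ∈ FIRST(a)
Entry: A -> a


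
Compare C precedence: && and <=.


'<=' is relational (level 7); '&&' is logical AND (level 2)
Higher level binds tighter
'<=' has higher precedence than '&&'


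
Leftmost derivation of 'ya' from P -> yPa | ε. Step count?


Derivation: P => yPa => ya
Steps: 2


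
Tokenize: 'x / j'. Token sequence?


Scan left to right, longest-match per lexeme
Tokens: ID(x), OP(/), ID(j)


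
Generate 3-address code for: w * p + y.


Break into single-operator statements:
t1 = w * p
t2 = t1 + y


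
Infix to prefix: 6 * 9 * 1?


left-to-right (same/higher precedence on left): tree is (* (* 6 9) 1)
Prefix: * * 6 9 1


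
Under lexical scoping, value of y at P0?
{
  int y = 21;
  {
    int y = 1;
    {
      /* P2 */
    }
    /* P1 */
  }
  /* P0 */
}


y declared in the same block as P0
y = 21


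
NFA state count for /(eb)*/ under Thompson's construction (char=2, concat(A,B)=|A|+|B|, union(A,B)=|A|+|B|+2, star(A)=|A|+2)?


Syntax tree has 2 char leaf(s), 0 union(s), 1 star(s)
chars contribute 2×2 = 4; each union adds +2; each star adds +2
Total: 4 + 0 + 2 = 6 states


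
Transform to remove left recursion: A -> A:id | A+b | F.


Left-recursive alternatives: A:id, A+b; non-recursive: F
Introduce A': A -> FA', A' -> :idA' | +bA' | ε


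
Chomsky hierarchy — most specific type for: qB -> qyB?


LHS has context (more than one symbol) and |LHS| ≤ |RHS|
Classification: Type 1 (Context-Sensitive)


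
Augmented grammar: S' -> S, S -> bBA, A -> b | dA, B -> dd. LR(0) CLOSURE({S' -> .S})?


Start: S' -> .S
For each item with dot before a nonterminal B, add B -> .γ for every B-production
Closure: [S' -> .S, S -> .bBA]


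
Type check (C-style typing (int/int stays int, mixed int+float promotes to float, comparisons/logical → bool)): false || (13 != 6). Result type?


Operand types: bool || bool
Rule: logical operators take bool operands and yield bool
Result type: bool


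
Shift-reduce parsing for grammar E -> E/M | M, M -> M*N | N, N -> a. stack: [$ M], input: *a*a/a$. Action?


shift '*' to continue M -> M*N
Action: shift


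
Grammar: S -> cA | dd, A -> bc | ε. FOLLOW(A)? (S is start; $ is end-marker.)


$ ∈ FOLLOW(S). For each A -> αBβ: add FIRST(β)\{ε} to FOLLOW(B); if β nullable, add FOLLOW(A).
FOLLOW(A) = {$}


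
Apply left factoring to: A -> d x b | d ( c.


Common prefix: 'd'
Factored: A -> d A', A' -> x b | ( c


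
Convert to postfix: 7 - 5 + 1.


Left to right (same or higher precedence on left)
Postfix: 7 5 - 1 +


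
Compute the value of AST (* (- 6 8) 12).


Evaluate inner: (- 6 8) = -2
Evaluate root: (* -2 12) = -24
Result: -24


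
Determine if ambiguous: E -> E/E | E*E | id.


'id/id*id' has two parse trees (no precedence encoded between / and *)
Ambiguous


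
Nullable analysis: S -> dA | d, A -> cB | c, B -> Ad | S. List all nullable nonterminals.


A nonterminal is nullable iff some alternative derives ε (directly, or every symbol in it is nullable)
Nullable: {}


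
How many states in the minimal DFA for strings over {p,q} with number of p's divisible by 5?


Track (count of p) mod 5: states 0..4, accept at 0
Minimal DFA: 5 states


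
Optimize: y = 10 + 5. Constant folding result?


10 + 5 = 15 at compile time
Optimized: y = 15


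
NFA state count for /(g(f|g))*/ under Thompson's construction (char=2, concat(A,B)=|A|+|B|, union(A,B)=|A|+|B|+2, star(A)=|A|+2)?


Syntax tree has 3 char leaf(s), 1 union(s), 1 star(s)
chars contribute 3×2 = 6; each union adds +2; each star adds +2
Total: 6 + 2 + 2 = 10 states


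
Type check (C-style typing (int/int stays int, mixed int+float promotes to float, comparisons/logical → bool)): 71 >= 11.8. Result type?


Operand types: int >= float
Rule: comparison yields bool
Result type: bool


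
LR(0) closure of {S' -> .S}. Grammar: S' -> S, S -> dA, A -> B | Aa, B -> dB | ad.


Start: S' -> .S
For each item with dot before a nonterminal B, add B -> .γ for every B-production
Closure: [S' -> .S, S -> .dA]


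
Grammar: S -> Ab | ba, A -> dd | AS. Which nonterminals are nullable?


A nonterminal is nullable iff some alternative derives ε (directly, or every symbol in it is nullable)
Nullable: {}


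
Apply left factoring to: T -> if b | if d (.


Common prefix: 'if'
Factored: T -> if T', T' -> b | d (


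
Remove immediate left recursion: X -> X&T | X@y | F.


Left-recursive alternatives: X&T, X@y; non-recursive: F
Introduce X': X -> FX', X' -> &TX' | @yX' | ε


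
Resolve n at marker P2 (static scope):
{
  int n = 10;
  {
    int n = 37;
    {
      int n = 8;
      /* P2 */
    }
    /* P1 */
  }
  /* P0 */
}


n declared in the same block as P2
n = 8


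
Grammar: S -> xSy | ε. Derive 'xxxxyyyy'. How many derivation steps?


Derivation: S => xSy => xxSyy => xxxSyyy => xxxxSyyyy => xxxxyyyy
Steps: 5


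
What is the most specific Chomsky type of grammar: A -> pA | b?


Right-linear: every RHS is a terminal or a terminal followed by one nonterminal
Classification: Type 3 (Regular)


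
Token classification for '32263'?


Pattern: digits only
Type: INTEGER_LITERAL


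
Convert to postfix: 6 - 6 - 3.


Left to right (same or higher precedence on left)
Postfix: 6 6 - 3 -


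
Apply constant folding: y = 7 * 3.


7 * 3 = 21 at compile time
Optimized: y = 21


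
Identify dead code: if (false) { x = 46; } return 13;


condition is constant false, so the whole block is unreachable
Dead: 'if (false) { x = 46; }'


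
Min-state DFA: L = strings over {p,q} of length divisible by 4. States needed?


Track length mod 4: states 0..3, accept at 0
Minimal DFA: 4 states


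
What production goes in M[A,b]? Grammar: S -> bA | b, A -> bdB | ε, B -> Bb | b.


For [A, b]: 'b' ∈ FIRST(bdB)
Entry: A -> bdB


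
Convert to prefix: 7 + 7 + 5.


left-to-right (same/higher precedence on left): tree is (+ (+ 7 7) 5)
Prefix: + + 7 7 5


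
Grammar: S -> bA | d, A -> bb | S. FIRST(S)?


Per alternative of S: FIRST(bA) = {b}; FIRST(d) = {d}
FIRST(S) = {b, d}


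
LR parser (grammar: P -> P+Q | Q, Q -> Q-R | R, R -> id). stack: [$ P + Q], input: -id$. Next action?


'-' can extend Q; shift to build Q -> Q-R
Action: shift


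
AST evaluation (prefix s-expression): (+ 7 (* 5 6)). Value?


Evaluate inner: (* 5 6) = 30
Evaluate root: (+ 7 30) = 37
Result: 37


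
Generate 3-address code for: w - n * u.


Break into single-operator statements:
t1 = n * u
t2 = w - t1


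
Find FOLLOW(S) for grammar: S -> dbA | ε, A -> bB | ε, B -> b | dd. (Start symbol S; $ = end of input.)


$ ∈ FOLLOW(S). For each A -> αBβ: add FIRST(β)\{ε} to FOLLOW(B); if β nullable, add FOLLOW(A).
FOLLOW(S) = {$}


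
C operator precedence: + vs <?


'+' is additive (level 9); '<' is relational (level 7)
Higher level binds tighter
'+' has higher precedence than '<'


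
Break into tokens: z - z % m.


Scan left to right, longest-match per lexeme
Tokens: ID(z), OP(-), ID(z), OP(%), ID(m)


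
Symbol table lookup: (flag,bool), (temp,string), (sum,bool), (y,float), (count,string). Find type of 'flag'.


Lookup 'flag' → type bool


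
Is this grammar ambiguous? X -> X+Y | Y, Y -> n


precedence layered via separate nonterminal Y: deterministic
Unambiguous


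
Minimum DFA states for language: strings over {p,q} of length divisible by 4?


Track length mod 4: states 0..3, accept at 0
Minimal DFA: 4 states


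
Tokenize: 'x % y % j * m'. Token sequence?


Scan left to right, longest-match per lexeme
Tokens: ID(x), OP(%), ID(y), OP(%), ID(j), OP(*), ID(m)


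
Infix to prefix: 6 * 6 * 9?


left-to-right (same/higher precedence on left): tree is (* (* 6 6) 9)
Prefix: * * 6 6 9


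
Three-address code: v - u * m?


Break into single-operator statements:
t1 = u * m
t2 = v - t1


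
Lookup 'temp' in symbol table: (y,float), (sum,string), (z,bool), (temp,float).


Lookup 'temp' → type float


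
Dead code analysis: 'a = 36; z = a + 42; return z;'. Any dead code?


a is read by z's definition; z is returned
No dead code


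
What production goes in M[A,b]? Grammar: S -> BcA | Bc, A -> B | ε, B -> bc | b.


For [A, b]: 'b' ∈ FIRST(B)
Entry: A -> B


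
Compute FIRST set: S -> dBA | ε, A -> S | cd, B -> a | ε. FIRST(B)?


Per alternative of B: FIRST(a) = {a}; FIRST(ε) = {ε}
FIRST(B) = {a, ε}


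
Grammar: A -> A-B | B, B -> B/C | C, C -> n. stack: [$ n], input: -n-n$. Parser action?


'n' on top is the handle for C -> n
Action: reduce (C -> n)


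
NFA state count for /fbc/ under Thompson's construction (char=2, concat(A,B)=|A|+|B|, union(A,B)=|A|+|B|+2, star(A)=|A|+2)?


Syntax tree has 3 char leaf(s), 0 union(s), 0 star(s)
chars contribute 3×2 = 6; each union adds +2; each star adds +2
Total: 6 + 0 + 0 = 6 states


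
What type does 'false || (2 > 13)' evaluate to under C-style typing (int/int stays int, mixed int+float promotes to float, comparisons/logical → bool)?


Operand types: bool || bool
Rule: logical operators take bool operands and yield bool
Result type: bool


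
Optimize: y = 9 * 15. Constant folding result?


9 * 15 = 135 at compile time
Optimized: y = 135


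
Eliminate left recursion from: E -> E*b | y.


Left-recursive alternatives: E*b; non-recursive: y
Introduce E': E -> yE', E' -> *bE' | ε


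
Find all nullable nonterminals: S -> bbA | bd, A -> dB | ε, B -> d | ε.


A nonterminal is nullable iff some alternative derives ε (directly, or every symbol in it is nullable)
Nullable: {A, B}


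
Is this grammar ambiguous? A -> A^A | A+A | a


'a^a+a' has two parse trees (no precedence encoded between ^ and +)
Ambiguous


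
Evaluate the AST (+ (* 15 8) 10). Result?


Evaluate inner: (* 15 8) = 120
Evaluate root: (+ 120 10) = 130
Result: 130


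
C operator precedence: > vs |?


'>' is relational (level 7); '|' is bitwise OR (level 3)
Higher level binds tighter
'>' has higher precedence than '|'


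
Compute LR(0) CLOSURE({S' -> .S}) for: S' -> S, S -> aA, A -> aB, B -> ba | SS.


Start: S' -> .S
For each item with dot before a nonterminal B, add B -> .γ for every B-production
Closure: [S' -> .S, S -> .aA]


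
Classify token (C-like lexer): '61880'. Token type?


Pattern: digits only
Type: INTEGER_LITERAL


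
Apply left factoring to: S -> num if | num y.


Common prefix: 'num'
Factored: S -> num S', S' -> if | y


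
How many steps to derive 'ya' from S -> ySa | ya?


Derivation: S => ya
Steps: 1


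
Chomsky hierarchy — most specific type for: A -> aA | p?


Right-linear: every RHS is a terminal or a terminal followed by one nonterminal
Classification: Type 3 (Regular)


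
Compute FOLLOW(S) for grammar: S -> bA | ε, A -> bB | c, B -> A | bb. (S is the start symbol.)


$ ∈ FOLLOW(S). For each A -> αBβ: add FIRST(β)\{ε} to FOLLOW(B); if β nullable, add FOLLOW(A).
FOLLOW(S) = {$}


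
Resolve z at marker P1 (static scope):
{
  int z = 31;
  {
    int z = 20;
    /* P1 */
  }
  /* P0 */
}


z declared in the same block as P1
z = 20


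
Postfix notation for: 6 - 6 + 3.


Left to right (same or higher precedence on left)
Postfix: 6 6 - 3 +


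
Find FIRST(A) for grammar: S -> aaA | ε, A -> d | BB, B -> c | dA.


Per alternative of A: FIRST(d) = {d}; FIRST(BB) = {c, d}
FIRST(A) = {c, d}


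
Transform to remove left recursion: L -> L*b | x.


Left-recursive alternatives: L*b; non-recursive: x
Introduce L': L -> xL', L' -> *bL' | ε


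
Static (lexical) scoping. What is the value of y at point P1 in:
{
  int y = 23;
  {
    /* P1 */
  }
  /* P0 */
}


P1's block does not declare y; resolves to the enclosing declaration at depth 0
y = 23


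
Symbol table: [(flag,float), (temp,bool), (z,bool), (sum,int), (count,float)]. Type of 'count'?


Lookup 'count' → type float


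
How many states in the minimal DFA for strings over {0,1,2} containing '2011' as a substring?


KMP-style automaton: 4 progress states + 1 absorbing accept = 5
Minimal DFA: 5 states


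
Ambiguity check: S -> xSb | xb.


balanced x^n…b^n: each string has a unique parse
Unambiguous


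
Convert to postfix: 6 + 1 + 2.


Left to right (same or higher precedence on left)
Postfix: 6 1 + 2 +


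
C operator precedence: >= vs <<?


'<<' is shift (level 8); '>=' is relational (level 7)
Higher level binds tighter
'<<' has higher precedence than '>='


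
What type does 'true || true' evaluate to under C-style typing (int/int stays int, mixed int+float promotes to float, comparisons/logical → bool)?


Operand types: bool || bool
Rule: logical operators take bool operands and yield bool
Result type: bool


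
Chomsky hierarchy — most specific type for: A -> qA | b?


Right-linear: every RHS is a terminal or a terminal followed by one nonterminal
Classification: Type 3 (Regular)


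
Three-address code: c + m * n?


Break into single-operator statements:
t1 = m * n
t2 = c + t1


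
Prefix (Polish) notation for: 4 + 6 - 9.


left-to-right (same/higher precedence on left): tree is (- (+ 4 6) 9)
Prefix: - + 4 6 9


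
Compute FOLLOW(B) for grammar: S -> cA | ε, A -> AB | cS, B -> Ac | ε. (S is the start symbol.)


$ ∈ FOLLOW(S). For each A -> αBβ: add FIRST(β)\{ε} to FOLLOW(B); if β nullable, add FOLLOW(A).
FOLLOW(B) = {$, c}


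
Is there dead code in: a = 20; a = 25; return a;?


first assignment to a is overwritten before any read
Dead: 'a = 20'


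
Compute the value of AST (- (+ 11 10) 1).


Evaluate inner: (+ 11 10) = 21
Evaluate root: (- 21 1) = 20
Result: 20


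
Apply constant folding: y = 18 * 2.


18 * 2 = 36 at compile time
Optimized: y = 36


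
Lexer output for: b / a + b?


Scan left to right, longest-match per lexeme
Tokens: ID(b), OP(/), ID(a), OP(+), ID(b)


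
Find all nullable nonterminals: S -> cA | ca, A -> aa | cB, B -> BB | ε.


A nonterminal is nullable iff some alternative derives ε (directly, or every symbol in it is nullable)
Nullable: {B}


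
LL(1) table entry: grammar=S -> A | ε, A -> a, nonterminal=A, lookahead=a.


For [A, a]: 'a' ∈ FIRST(a)
Entry: A -> a


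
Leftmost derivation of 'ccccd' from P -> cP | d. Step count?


Derivation: P => cP => ccP => cccP => ccccP => ccccd
Steps: 5


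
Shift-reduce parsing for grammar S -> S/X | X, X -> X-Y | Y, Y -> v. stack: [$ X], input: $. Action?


lookahead ∉ {-} so X won't extend; reduce S -> X
Action: reduce (S -> X)


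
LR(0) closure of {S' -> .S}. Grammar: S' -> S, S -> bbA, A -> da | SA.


Start: S' -> .S
For each item with dot before a nonterminal B, add B -> .γ for every B-production
Closure: [S' -> .S, S -> .bbA]


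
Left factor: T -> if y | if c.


Common prefix: 'if'
Factored: T -> if T', T' -> y | c


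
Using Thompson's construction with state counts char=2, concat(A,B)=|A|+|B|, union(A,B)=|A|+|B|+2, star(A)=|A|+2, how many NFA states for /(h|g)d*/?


Syntax tree has 3 char leaf(s), 1 union(s), 1 star(s)
chars contribute 3×2 = 6; each union adds +2; each star adds +2
Total: 6 + 2 + 2 = 10 states


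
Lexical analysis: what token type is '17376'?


Pattern: digits only
Type: INTEGER_LITERAL


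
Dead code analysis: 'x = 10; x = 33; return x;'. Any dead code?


first assignment to x is overwritten before any read
Dead: 'x = 10'


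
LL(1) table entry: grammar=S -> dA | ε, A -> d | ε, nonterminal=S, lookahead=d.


For [S, d]: 'd' ∈ FIRST(dA)
Entry: S -> dA


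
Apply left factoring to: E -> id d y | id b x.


Common prefix: 'id'
Factored: E -> id E', E' -> d y | b x


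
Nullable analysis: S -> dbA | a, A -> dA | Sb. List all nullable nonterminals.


A nonterminal is nullable iff some alternative derives ε (directly, or every symbol in it is nullable)
Nullable: {}


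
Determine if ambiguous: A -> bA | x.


right-linear, alternatives start with distinct terminals 'b' vs 'x': unique leftmost derivation
Unambiguous


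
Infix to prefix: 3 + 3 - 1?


left-to-right (same/higher precedence on left): tree is (- (+ 3 3) 1)
Prefix: - + 3 3 1


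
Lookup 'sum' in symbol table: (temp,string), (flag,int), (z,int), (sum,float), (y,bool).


Lookup 'sum' → type float


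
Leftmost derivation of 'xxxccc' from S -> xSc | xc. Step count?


Derivation: S => xSc => xxScc => xxxccc
Steps: 3


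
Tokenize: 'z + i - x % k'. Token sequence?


Scan left to right, longest-match per lexeme
Tokens: ID(z), OP(+), ID(i), OP(-), ID(x), OP(%), ID(k)


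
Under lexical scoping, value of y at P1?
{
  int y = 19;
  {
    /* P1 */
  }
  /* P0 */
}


P1's block does not declare y; resolves to the enclosing declaration at depth 0
y = 19


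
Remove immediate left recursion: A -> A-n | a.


Left-recursive alternatives: A-n; non-recursive: a
Introduce A': A -> aA', A' -> -nA' | ε


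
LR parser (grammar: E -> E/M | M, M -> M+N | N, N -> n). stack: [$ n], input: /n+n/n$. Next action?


'n' on top is the handle for N -> n
Action: reduce (N -> n)


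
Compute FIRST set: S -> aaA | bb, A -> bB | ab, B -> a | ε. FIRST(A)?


Per alternative of A: FIRST(bB) = {b}; FIRST(ab) = {a}
FIRST(A) = {a, b}


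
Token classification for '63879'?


Pattern: digits only
Type: INTEGER_LITERAL


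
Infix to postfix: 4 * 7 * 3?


Left to right (same or higher precedence on left)
Postfix: 4 7 * 3 *


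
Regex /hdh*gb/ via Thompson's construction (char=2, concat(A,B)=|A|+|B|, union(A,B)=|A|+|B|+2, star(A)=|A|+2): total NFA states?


Syntax tree has 5 char leaf(s), 0 union(s), 1 star(s)
chars contribute 5×2 = 10; each union adds +2; each star adds +2
Total: 10 + 0 + 2 = 12 states


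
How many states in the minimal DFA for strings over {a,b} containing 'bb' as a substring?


KMP-style automaton: 2 progress states + 1 absorbing accept = 3
Minimal DFA: 3 states


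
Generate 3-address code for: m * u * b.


Break into single-operator statements:
t1 = m * u
t2 = t1 * b


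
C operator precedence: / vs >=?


'/' is multiplicative (level 10); '>=' is relational (level 7)
Higher level binds tighter
'/' has higher precedence than '>='


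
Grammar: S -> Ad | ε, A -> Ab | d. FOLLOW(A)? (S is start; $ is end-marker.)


$ ∈ FOLLOW(S). For each A -> αBβ: add FIRST(β)\{ε} to FOLLOW(B); if β nullable, add FOLLOW(A).
FOLLOW(A) = {b, d}


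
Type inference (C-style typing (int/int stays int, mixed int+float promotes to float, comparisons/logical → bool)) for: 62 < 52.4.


Operand types: int < float
Rule: comparison yields bool
Result type: bool


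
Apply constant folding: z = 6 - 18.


6 - 18 = -12 at compile time
Optimized: z = -12


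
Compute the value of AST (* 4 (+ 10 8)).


Evaluate inner: (+ 10 8) = 18
Evaluate root: (* 4 18) = 72
Result: 72


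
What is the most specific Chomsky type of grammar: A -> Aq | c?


Left-linear: every RHS is a terminal or one nonterminal followed by a terminal
Classification: Type 3 (Regular)


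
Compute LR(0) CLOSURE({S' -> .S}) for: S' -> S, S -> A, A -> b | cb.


Start: S' -> .S
For each item with dot before a nonterminal B, add B -> .γ for every B-production
Closure: [S' -> .S, S -> .A, A -> .b, A -> .cb]


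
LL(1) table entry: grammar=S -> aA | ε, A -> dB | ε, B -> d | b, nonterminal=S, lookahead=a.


For [S, a]: 'a' ∈ FIRST(aA)
Entry: S -> aA


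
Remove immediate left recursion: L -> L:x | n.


Left-recursive alternatives: L:x; non-recursive: n
Introduce L': L -> nL', L' -> :xL' | ε


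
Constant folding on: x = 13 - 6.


13 - 6 = 7 at compile time
Optimized: x = 7


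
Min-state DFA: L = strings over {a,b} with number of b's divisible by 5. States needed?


Track (count of b) mod 5: states 0..4, accept at 0
Minimal DFA: 5 states


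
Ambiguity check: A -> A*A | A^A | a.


'a*a^a' has two parse trees (no precedence encoded between * and ^)
Ambiguous


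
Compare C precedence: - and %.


'%' is multiplicative (level 10); '-' is additive (level 9)
Higher level binds tighter
'%' has higher precedence than '-'


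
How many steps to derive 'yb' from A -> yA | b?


Derivation: A => yA => yb
Steps: 2


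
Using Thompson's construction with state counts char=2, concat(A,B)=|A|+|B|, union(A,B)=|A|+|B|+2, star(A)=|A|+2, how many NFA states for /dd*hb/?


Syntax tree has 4 char leaf(s), 0 union(s), 1 star(s)
chars contribute 4×2 = 8; each union adds +2; each star adds +2
Total: 8 + 0 + 2 = 10 states


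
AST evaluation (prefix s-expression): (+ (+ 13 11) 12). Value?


Evaluate inner: (+ 13 11) = 24
Evaluate root: (+ 24 12) = 36
Result: 36


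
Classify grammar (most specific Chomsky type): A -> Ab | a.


Left-linear: every RHS is a terminal or one nonterminal followed by a terminal
Classification: Type 3 (Regular)


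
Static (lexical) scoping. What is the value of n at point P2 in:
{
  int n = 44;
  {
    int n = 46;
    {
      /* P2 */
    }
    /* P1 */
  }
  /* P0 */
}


P2's block does not declare n; resolves to the enclosing declaration at depth 1
n = 46


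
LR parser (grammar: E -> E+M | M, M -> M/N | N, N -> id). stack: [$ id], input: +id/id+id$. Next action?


'id' on top is the handle for N -> id
Action: reduce (N -> id)


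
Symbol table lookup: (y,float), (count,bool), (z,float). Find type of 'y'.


Lookup 'y' → type float


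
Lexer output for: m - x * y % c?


Scan left to right, longest-match per lexeme
Tokens: ID(m), OP(-), ID(x), OP(*), ID(y), OP(%), ID(c)


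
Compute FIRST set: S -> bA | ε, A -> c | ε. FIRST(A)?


Per alternative of A: FIRST(c) = {c}; FIRST(ε) = {ε}
FIRST(A) = {c, ε}


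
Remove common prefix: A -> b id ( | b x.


Common prefix: 'b'
Factored: A -> b A', A' -> id ( | x


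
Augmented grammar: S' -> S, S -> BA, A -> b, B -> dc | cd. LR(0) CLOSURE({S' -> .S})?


Start: S' -> .S
For each item with dot before a nonterminal B, add B -> .γ for every B-production
Closure: [S' -> .S, S -> .BA, B -> .dc, B -> .cd]


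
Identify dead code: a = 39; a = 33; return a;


first assignment to a is overwritten before any read
Dead: 'a = 39'


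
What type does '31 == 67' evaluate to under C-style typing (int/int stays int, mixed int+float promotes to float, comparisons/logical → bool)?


Operand types: int == int
Rule: comparison yields bool
Result type: bool


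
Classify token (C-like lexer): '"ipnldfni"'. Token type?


Pattern: double-quoted sequence
Type: STRING_LITERAL


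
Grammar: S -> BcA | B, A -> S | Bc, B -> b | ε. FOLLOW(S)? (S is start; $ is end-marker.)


$ ∈ FOLLOW(S). For each A -> αBβ: add FIRST(β)\{ε} to FOLLOW(B); if β nullable, add FOLLOW(A).
FOLLOW(S) = {$}


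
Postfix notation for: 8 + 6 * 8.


* has higher precedence, evaluate 6*8 first
Postfix: 8 6 8 * +


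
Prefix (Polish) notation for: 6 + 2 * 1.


'*' binds tighter: tree is (+ 6 (* 2 1))
Prefix: + 6 * 2 1


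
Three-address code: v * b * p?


Break into single-operator statements:
t1 = v * b
t2 = t1 * p


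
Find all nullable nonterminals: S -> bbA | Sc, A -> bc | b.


A nonterminal is nullable iff some alternative derives ε (directly, or every symbol in it is nullable)
Nullable: {}


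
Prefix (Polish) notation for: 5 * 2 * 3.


left-to-right (same/higher precedence on left): tree is (* (* 5 2) 3)
Prefix: * * 5 2 3


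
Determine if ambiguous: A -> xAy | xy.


balanced x^n…y^n: each string has a unique parse
Unambiguous


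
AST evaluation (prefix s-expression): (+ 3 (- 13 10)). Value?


Evaluate inner: (- 13 10) = 3
Evaluate root: (+ 3 3) = 6
Result: 6


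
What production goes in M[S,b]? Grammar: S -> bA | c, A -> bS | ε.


For [S, b]: 'b' ∈ FIRST(bA)
Entry: S -> bA


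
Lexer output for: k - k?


Scan left to right, longest-match per lexeme
Tokens: ID(k), OP(-), ID(k)


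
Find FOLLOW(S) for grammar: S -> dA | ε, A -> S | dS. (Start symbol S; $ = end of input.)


$ ∈ FOLLOW(S). For each A -> αBβ: add FIRST(β)\{ε} to FOLLOW(B); if β nullable, add FOLLOW(A).
FOLLOW(S) = {$}


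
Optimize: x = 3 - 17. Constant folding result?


3 - 17 = -14 at compile time
Optimized: x = -14


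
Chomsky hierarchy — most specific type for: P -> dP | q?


Right-linear: every RHS is a terminal or a terminal followed by one nonterminal
Classification: Type 3 (Regular)


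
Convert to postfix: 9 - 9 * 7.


* has higher precedence, evaluate 9*7 first
Postfix: 9 9 7 * -


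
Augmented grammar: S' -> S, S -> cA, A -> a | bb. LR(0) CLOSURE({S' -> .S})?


Start: S' -> .S
For each item with dot before a nonterminal B, add B -> .γ for every B-production
Closure: [S' -> .S, S -> .cA]


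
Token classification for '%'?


Pattern: operator symbol
Type: OPERATOR


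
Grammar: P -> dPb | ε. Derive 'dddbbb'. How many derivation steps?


Derivation: P => dPb => ddPbb => dddPbbb => dddbbb
Steps: 4


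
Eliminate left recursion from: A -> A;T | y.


Left-recursive alternatives: A;T; non-recursive: y
Introduce A': A -> yA', A' -> ;TA' | ε


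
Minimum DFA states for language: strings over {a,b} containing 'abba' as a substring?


KMP-style automaton: 4 progress states + 1 absorbing accept = 5
Minimal DFA: 5 states


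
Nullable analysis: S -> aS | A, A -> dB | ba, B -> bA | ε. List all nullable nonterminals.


A nonterminal is nullable iff some alternative derives ε (directly, or every symbol in it is nullable)
Nullable: {B}


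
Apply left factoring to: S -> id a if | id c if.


Common prefix: 'id'
Factored: S -> id S', S' -> a if | c if


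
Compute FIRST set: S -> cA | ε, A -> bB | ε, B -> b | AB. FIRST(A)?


Per alternative of A: FIRST(bB) = {b}; FIRST(ε) = {ε}
FIRST(A) = {b, ε}


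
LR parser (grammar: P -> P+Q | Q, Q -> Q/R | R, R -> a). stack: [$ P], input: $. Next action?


start symbol P on stack, input exhausted
Action: accept


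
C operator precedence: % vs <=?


'%' is multiplicative (level 10); '<=' is relational (level 7)
Higher level binds tighter
'%' has higher precedence than '<='


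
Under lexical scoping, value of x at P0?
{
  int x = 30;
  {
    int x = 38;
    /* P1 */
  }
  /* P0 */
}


x declared in the same block as P0
x = 30


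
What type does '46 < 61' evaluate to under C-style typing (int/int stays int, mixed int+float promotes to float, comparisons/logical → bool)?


Operand types: int < int
Rule: comparison yields bool
Result type: bool


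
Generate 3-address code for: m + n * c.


Break into single-operator statements:
t1 = n * c
t2 = m + t1


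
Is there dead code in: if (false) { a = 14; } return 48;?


condition is constant false, so the whole block is unreachable
Dead: 'if (false) { a = 14; }'


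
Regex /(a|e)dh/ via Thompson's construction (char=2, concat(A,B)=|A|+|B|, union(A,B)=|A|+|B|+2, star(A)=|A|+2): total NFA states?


Syntax tree has 4 char leaf(s), 1 union(s), 0 star(s)
chars contribute 4×2 = 8; each union adds +2; each star adds +2
Total: 8 + 2 + 0 = 10 states


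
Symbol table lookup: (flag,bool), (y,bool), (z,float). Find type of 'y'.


Lookup 'y' → type bool


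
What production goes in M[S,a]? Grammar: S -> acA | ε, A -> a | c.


For [S, a]: 'a' ∈ FIRST(acA)
Entry: S -> acA


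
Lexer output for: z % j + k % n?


Scan left to right, longest-match per lexeme
Tokens: ID(z), OP(%), ID(j), OP(+), ID(k), OP(%), ID(n)


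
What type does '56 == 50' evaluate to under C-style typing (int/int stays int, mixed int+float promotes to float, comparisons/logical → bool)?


Operand types: int == int
Rule: comparison yields bool
Result type: bool


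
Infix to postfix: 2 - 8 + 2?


Left to right (same or higher precedence on left)
Postfix: 2 8 - 2 +


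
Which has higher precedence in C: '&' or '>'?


'>' is relational (level 7); '&' is bitwise AND (level 5)
Higher level binds tighter
'>' has higher precedence than '&'


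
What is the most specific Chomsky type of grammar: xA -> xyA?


LHS has context (more than one symbol) and |LHS| ≤ |RHS|
Classification: Type 1 (Context-Sensitive)


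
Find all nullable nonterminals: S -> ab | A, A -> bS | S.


A nonterminal is nullable iff some alternative derives ε (directly, or every symbol in it is nullable)
Nullable: {}


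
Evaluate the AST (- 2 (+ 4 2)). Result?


Evaluate inner: (+ 4 2) = 6
Evaluate root: (- 2 6) = -4
Result: -4


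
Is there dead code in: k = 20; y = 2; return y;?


k is assigned but never read
Dead: 'k = 20'


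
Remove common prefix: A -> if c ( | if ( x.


Common prefix: 'if'
Factored: A -> if A', A' -> c ( | ( x


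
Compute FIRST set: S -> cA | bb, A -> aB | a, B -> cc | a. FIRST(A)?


Per alternative of A: FIRST(aB) = {a}; FIRST(a) = {a}
FIRST(A) = {a}


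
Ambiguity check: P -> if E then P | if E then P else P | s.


dangling else: 'if E then if E then s else s' parses two ways
Ambiguous


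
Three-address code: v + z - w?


Break into single-operator statements:
t1 = v + z
t2 = t1 - w


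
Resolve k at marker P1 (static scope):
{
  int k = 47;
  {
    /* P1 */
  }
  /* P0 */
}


P1's block does not declare k; resolves to the enclosing declaration at depth 0
k = 47


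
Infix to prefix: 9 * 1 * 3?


left-to-right (same/higher precedence on left): tree is (* (* 9 1) 3)
Prefix: * * 9 1 3


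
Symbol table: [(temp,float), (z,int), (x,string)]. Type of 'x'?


Lookup 'x' → type string


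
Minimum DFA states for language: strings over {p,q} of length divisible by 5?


Track length mod 5: states 0..4, accept at 0
Minimal DFA: 5 states


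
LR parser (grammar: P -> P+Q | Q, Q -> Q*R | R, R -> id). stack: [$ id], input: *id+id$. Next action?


'id' on top is the handle for R -> id
Action: reduce (R -> id)


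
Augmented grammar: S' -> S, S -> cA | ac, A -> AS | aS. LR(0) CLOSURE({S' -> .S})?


Start: S' -> .S
For each item with dot before a nonterminal B, add B -> .γ for every B-production
Closure: [S' -> .S, S -> .cA, S -> .ac]


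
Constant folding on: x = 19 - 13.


19 - 13 = 6 at compile time
Optimized: x = 6


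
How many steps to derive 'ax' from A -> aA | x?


Derivation: A => aA => ax
Steps: 2


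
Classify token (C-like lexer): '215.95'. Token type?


Pattern: digits with a decimal point
Type: FLOAT_LITERAL


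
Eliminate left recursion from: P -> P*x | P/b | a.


Left-recursive alternatives: P*x, P/b; non-recursive: a
Introduce P': P -> aP', P' -> *xP' | /bP' | ε


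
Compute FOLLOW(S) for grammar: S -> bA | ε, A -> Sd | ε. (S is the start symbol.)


$ ∈ FOLLOW(S). For each A -> αBβ: add FIRST(β)\{ε} to FOLLOW(B); if β nullable, add FOLLOW(A).
FOLLOW(S) = {$, d}


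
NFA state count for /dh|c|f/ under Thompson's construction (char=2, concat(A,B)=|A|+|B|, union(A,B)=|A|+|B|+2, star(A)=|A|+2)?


Syntax tree has 4 char leaf(s), 2 union(s), 0 star(s)
chars contribute 4×2 = 8; each union adds +2; each star adds +2
Total: 8 + 4 + 0 = 12 states


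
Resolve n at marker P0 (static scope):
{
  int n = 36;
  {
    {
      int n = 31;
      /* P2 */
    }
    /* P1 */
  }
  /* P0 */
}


n declared in the same block as P0
n = 36


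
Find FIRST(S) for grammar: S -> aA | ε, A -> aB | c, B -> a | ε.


Per alternative of S: FIRST(aA) = {a}; FIRST(ε) = {ε}
FIRST(S) = {a, ε}


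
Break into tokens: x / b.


Scan left to right, longest-match per lexeme
Tokens: ID(x), OP(/), ID(b)


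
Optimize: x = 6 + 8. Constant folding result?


6 + 8 = 14 at compile time
Optimized: x = 14


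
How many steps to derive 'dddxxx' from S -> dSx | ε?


Derivation: S => dSx => ddSxx => dddSxxx => dddxxx
Steps: 4


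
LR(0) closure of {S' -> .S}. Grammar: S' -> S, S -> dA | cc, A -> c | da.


Start: S' -> .S
For each item with dot before a nonterminal B, add B -> .γ for every B-production
Closure: [S' -> .S, S -> .dA, S -> .cc]


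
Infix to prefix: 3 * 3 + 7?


left-to-right (same/higher precedence on left): tree is (+ (* 3 3) 7)
Prefix: + * 3 3 7


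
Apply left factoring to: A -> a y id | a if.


Common prefix: 'a'
Factored: A -> a A', A' -> y id | if


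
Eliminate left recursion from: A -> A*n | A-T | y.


Left-recursive alternatives: A*n, A-T; non-recursive: y
Introduce A': A -> yA', A' -> *nA' | -TA' | ε


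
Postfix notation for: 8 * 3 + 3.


Left to right (same or higher precedence on left)
Postfix: 8 3 * 3 +


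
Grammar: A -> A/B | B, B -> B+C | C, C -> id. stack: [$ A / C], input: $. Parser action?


'C' (not preceded by B+) is the handle for B -> C
Action: reduce (B -> C)


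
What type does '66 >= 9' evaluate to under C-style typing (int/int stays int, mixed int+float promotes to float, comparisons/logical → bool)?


Operand types: int >= int
Rule: comparison yields bool
Result type: bool


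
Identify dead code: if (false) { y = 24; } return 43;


condition is constant false, so the whole block is unreachable
Dead: 'if (false) { y = 24; }'


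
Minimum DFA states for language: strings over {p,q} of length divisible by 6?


Track length mod 6: states 0..5, accept at 0
Minimal DFA: 6 states


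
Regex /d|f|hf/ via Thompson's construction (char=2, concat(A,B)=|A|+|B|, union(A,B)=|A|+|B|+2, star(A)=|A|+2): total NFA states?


Syntax tree has 4 char leaf(s), 2 union(s), 0 star(s)
chars contribute 4×2 = 8; each union adds +2; each star adds +2
Total: 8 + 4 + 0 = 12 states
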